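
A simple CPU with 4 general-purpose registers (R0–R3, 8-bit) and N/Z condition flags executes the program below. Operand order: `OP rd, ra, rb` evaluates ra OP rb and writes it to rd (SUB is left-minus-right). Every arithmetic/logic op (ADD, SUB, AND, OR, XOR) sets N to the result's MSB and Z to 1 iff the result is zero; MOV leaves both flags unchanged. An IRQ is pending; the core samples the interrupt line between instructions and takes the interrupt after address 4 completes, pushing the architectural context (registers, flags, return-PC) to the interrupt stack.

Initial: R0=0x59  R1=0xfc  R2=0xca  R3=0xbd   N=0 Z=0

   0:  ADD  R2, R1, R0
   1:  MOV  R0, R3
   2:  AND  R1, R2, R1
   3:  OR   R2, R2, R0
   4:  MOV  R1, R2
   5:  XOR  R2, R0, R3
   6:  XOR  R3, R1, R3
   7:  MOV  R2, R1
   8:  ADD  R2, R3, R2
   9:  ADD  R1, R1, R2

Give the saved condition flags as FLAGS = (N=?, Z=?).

after  0: R0=0x59 R1=0xfc R2=0x55 R3=0xbd  N=0 Z=0
after  1: R0=0xbd R1=0xfc R2=0x55 R3=0xbd  N=0 Z=0
after  2: R0=0xbd R1=0x54 R2=0x55 R3=0xbd  N=0 Z=0
after  3: R0=0xbd R1=0x54 R2=0xfd R3=0xbd  N=1 Z=0
after  4: R0=0xbd R1=0xfd R2=0xfd R3=0xbd  N=1 Z=0
-- IRQ taken; context saved, return-PC = 5 --

FLAGS = (N=1, Z=0)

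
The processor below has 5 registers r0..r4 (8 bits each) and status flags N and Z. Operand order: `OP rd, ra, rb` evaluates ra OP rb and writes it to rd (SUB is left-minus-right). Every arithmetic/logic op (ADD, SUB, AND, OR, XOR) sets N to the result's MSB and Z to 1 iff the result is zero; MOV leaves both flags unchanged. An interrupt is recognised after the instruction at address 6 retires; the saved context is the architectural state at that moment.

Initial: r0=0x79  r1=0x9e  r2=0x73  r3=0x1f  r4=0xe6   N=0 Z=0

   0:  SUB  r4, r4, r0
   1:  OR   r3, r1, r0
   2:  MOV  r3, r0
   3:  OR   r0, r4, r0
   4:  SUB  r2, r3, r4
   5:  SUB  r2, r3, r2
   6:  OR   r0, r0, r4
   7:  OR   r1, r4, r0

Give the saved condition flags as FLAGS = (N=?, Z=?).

FLAGS = (N=0, Z=0)

after  0: r0=0x79 r1=0x9e r2=0x73 r3=0x1f r4=0x6d  N=0 Z=0
after  1: r0=0x79 r1=0x9e r2=0x73 r3=0xff r4=0x6d  N=1 Z=0
after  2: r0=0x79 r1=0x9e r2=0x73 r3=0x79 r4=0x6d  N=1 Z=0
after  3: r0=0x7d r1=0x9e r2=0x73 r3=0x79 r4=0x6d  N=0 Z=0
after  4: r0=0x7d r1=0x9e r2=0x0c r3=0x79 r4=0x6d  N=0 Z=0
after  5: r0=0x7d r1=0x9e r2=0x6d r3=0x79 r4=0x6d  N=0 Z=0
after  6: r0=0x7d r1=0x9e r2=0x6d r3=0x79 r4=0x6d  N=0 Z=0
-- IRQ taken; context saved, return-PC = 7 --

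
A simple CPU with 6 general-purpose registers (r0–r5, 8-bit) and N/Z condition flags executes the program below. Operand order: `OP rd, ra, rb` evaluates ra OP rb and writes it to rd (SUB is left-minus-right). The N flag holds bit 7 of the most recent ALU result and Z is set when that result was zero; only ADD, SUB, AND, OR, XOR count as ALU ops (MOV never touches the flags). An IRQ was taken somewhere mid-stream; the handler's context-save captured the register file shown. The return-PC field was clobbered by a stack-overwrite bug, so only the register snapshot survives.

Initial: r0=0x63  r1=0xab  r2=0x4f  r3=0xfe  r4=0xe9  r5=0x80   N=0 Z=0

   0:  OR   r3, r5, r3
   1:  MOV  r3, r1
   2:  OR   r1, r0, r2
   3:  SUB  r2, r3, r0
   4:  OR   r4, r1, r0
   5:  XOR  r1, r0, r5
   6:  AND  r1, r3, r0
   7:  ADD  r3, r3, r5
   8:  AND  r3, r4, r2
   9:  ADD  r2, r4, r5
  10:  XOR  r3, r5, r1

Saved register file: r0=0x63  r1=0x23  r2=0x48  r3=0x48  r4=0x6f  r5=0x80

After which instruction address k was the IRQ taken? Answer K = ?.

K = 8

after  0: r0=0x63 r1=0xab r2=0x4f r3=0xfe r4=0xe9 r5=0x80  N=1 Z=0
after  1: r0=0x63 r1=0xab r2=0x4f r3=0xab r4=0xe9 r5=0x80  N=1 Z=0
after  2: r0=0x63 r1=0x6f r2=0x4f r3=0xab r4=0xe9 r5=0x80  N=0 Z=0
after  3: r0=0x63 r1=0x6f r2=0x48 r3=0xab r4=0xe9 r5=0x80  N=0 Z=0
after  4: r0=0x63 r1=0x6f r2=0x48 r3=0xab r4=0x6f r5=0x80  N=0 Z=0
after  5: r0=0x63 r1=0xe3 r2=0x48 r3=0xab r4=0x6f r5=0x80  N=1 Z=0
after  6: r0=0x63 r1=0x23 r2=0x48 r3=0xab r4=0x6f r5=0x80  N=0 Z=0
after  7: r0=0x63 r1=0x23 r2=0x48 r3=0x2b r4=0x6f r5=0x80  N=0 Z=0
after  8: r0=0x63 r1=0x23 r2=0x48 r3=0x48 r4=0x6f r5=0x80  N=0 Z=0
-- IRQ taken; context saved, return-PC = 9 --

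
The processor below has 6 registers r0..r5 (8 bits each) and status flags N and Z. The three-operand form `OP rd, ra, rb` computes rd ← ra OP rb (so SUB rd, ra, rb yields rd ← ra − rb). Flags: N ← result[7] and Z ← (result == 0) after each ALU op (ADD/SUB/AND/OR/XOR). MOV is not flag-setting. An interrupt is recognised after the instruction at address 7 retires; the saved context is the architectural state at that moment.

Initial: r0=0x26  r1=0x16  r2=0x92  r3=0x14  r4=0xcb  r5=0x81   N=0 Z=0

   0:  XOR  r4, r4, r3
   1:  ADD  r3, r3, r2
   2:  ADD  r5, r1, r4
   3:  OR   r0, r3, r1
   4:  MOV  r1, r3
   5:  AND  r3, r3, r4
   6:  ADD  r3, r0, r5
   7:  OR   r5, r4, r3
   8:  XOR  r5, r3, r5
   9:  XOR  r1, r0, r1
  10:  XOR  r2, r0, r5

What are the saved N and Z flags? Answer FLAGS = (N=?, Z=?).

FLAGS = (N=1, Z=0)

after  0: r0=0x26 r1=0x16 r2=0x92 r3=0x14 r4=0xdf r5=0x81  N=1 Z=0
after  1: r0=0x26 r1=0x16 r2=0x92 r3=0xa6 r4=0xdf r5=0x81  N=1 Z=0
after  2: r0=0x26 r1=0x16 r2=0x92 r3=0xa6 r4=0xdf r5=0xf5  N=1 Z=0
after  3: r0=0xb6 r1=0x16 r2=0x92 r3=0xa6 r4=0xdf r5=0xf5  N=1 Z=0
after  4: r0=0xb6 r1=0xa6 r2=0x92 r3=0xa6 r4=0xdf r5=0xf5  N=1 Z=0
after  5: r0=0xb6 r1=0xa6 r2=0x92 r3=0x86 r4=0xdf r5=0xf5  N=1 Z=0
after  6: r0=0xb6 r1=0xa6 r2=0x92 r3=0xab r4=0xdf r5=0xf5  N=1 Z=0
after  7: r0=0xb6 r1=0xa6 r2=0x92 r3=0xab r4=0xdf r5=0xff  N=1 Z=0
-- IRQ taken; context saved, return-PC = 8 --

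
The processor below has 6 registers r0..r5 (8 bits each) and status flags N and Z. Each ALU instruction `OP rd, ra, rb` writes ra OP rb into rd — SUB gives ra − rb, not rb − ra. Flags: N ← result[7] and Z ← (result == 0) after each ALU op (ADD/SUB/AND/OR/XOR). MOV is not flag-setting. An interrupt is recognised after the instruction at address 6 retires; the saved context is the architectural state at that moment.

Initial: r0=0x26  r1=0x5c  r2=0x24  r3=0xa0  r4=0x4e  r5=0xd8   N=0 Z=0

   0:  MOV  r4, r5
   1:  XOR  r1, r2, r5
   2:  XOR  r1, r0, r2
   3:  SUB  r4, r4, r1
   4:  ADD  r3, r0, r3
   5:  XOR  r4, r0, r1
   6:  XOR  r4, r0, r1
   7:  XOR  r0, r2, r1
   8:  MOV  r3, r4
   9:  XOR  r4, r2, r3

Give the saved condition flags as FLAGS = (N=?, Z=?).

FLAGS = (N=0, Z=0)

after  0: r0=0x26 r1=0x5c r2=0x24 r3=0xa0 r4=0xd8 r5=0xd8  N=0 Z=0
after  1: r0=0x26 r1=0xfc r2=0x24 r3=0xa0 r4=0xd8 r5=0xd8  N=1 Z=0
after  2: r0=0x26 r1=0x02 r2=0x24 r3=0xa0 r4=0xd8 r5=0xd8  N=0 Z=0
after  3: r0=0x26 r1=0x02 r2=0x24 r3=0xa0 r4=0xd6 r5=0xd8  N=1 Z=0
after  4: r0=0x26 r1=0x02 r2=0x24 r3=0xc6 r4=0xd6 r5=0xd8  N=1 Z=0
after  5: r0=0x26 r1=0x02 r2=0x24 r3=0xc6 r4=0x24 r5=0xd8  N=0 Z=0
after  6: r0=0x26 r1=0x02 r2=0x24 r3=0xc6 r4=0x24 r5=0xd8  N=0 Z=0
-- IRQ taken; context saved, return-PC = 7 --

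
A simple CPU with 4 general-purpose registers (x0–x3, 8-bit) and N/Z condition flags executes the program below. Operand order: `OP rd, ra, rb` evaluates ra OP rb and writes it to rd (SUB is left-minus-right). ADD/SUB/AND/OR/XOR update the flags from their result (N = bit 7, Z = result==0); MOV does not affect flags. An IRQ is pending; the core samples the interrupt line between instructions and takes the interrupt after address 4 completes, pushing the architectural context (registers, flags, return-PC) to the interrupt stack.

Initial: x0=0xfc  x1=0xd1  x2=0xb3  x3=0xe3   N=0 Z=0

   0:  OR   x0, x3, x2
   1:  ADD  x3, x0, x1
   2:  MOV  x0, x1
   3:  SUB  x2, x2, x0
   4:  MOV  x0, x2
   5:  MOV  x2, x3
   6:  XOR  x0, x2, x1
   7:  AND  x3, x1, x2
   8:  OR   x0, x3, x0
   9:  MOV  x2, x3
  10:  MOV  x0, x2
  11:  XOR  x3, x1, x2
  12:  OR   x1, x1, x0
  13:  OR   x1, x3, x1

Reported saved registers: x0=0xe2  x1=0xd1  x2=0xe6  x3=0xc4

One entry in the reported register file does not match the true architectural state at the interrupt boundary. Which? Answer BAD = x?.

after  0: x0=0xf3 x1=0xd1 x2=0xb3 x3=0xe3  N=1 Z=0
after  1: x0=0xf3 x1=0xd1 x2=0xb3 x3=0xc4  N=1 Z=0
after  2: x0=0xd1 x1=0xd1 x2=0xb3 x3=0xc4  N=1 Z=0
after  3: x0=0xd1 x1=0xd1 x2=0xe2 x3=0xc4  N=1 Z=0
after  4: x0=0xe2 x1=0xd1 x2=0xe2 x3=0xc4  N=1 Z=0
-- IRQ taken; context saved, return-PC = 5 --
mismatch: x2: reported 0xe6 vs actual 0xe2

BAD = x2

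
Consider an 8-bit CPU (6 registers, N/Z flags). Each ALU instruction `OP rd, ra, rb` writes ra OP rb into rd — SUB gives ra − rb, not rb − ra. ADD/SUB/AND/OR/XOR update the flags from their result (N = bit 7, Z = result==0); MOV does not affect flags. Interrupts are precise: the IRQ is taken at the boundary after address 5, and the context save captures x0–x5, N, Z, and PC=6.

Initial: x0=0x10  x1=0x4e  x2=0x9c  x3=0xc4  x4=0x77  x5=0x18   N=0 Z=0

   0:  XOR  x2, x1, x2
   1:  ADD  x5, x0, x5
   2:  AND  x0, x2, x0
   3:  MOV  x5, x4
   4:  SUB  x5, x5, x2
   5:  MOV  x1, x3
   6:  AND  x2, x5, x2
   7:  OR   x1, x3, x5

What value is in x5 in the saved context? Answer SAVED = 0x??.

after  0: x0=0x10 x1=0x4e x2=0xd2 x3=0xc4 x4=0x77 x5=0x18  N=1 Z=0
after  1: x0=0x10 x1=0x4e x2=0xd2 x3=0xc4 x4=0x77 x5=0x28  N=0 Z=0
after  2: x0=0x10 x1=0x4e x2=0xd2 x3=0xc4 x4=0x77 x5=0x28  N=0 Z=0
after  3: x0=0x10 x1=0x4e x2=0xd2 x3=0xc4 x4=0x77 x5=0x77  N=0 Z=0
after  4: x0=0x10 x1=0x4e x2=0xd2 x3=0xc4 x4=0x77 x5=0xa5  N=1 Z=0
after  5: x0=0x10 x1=0xc4 x2=0xd2 x3=0xc4 x4=0x77 x5=0xa5  N=1 Z=0
-- IRQ taken; context saved, return-PC = 6 --

SAVED = 0xa5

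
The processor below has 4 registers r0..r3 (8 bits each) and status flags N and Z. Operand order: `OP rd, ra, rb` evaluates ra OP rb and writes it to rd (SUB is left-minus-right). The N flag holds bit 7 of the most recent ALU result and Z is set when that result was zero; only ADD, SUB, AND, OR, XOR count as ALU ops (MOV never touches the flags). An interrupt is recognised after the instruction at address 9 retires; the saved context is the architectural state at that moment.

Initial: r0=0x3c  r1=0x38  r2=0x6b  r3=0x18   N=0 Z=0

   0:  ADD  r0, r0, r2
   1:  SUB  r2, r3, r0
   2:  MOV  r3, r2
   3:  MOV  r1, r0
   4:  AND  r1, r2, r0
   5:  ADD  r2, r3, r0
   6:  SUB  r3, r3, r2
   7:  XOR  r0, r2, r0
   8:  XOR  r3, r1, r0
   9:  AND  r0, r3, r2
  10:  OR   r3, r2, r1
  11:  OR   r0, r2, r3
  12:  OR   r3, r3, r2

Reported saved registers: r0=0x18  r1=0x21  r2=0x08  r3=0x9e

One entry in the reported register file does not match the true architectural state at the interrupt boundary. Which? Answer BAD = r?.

after  0: r0=0xa7 r1=0x38 r2=0x6b r3=0x18  N=1 Z=0
after  1: r0=0xa7 r1=0x38 r2=0x71 r3=0x18  N=0 Z=0
after  2: r0=0xa7 r1=0x38 r2=0x71 r3=0x71  N=0 Z=0
after  3: r0=0xa7 r1=0xa7 r2=0x71 r3=0x71  N=0 Z=0
after  4: r0=0xa7 r1=0x21 r2=0x71 r3=0x71  N=0 Z=0
after  5: r0=0xa7 r1=0x21 r2=0x18 r3=0x71  N=0 Z=0
after  6: r0=0xa7 r1=0x21 r2=0x18 r3=0x59  N=0 Z=0
after  7: r0=0xbf r1=0x21 r2=0x18 r3=0x59  N=1 Z=0
after  8: r0=0xbf r1=0x21 r2=0x18 r3=0x9e  N=1 Z=0
after  9: r0=0x18 r1=0x21 r2=0x18 r3=0x9e  N=0 Z=0
-- IRQ taken; context saved, return-PC = 10 --
mismatch: r2: reported 0x08 vs actual 0x18

BAD = r2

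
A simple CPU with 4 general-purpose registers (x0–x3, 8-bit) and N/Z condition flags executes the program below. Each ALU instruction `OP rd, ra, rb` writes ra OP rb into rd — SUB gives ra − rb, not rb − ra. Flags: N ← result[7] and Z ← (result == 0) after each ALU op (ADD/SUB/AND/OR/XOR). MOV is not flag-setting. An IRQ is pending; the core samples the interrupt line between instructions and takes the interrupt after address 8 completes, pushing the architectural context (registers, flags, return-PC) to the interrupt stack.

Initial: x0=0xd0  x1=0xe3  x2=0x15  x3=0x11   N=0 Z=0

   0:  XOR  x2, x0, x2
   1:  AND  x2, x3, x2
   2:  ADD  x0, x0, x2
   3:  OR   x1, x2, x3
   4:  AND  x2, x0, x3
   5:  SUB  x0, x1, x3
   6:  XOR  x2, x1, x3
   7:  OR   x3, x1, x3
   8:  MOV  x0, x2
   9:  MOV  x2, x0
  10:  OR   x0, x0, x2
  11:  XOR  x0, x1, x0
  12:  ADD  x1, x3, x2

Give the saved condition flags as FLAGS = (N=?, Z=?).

FLAGS = (N=0, Z=0)

after  0: x0=0xd0 x1=0xe3 x2=0xc5 x3=0x11  N=1 Z=0
after  1: x0=0xd0 x1=0xe3 x2=0x01 x3=0x11  N=0 Z=0
after  2: x0=0xd1 x1=0xe3 x2=0x01 x3=0x11  N=1 Z=0
after  3: x0=0xd1 x1=0x11 x2=0x01 x3=0x11  N=0 Z=0
after  4: x0=0xd1 x1=0x11 x2=0x11 x3=0x11  N=0 Z=0
after  5: x0=0x00 x1=0x11 x2=0x11 x3=0x11  N=0 Z=1
after  6: x0=0x00 x1=0x11 x2=0x00 x3=0x11  N=0 Z=1
after  7: x0=0x00 x1=0x11 x2=0x00 x3=0x11  N=0 Z=0
after  8: x0=0x00 x1=0x11 x2=0x00 x3=0x11  N=0 Z=0
-- IRQ taken; context saved, return-PC = 9 --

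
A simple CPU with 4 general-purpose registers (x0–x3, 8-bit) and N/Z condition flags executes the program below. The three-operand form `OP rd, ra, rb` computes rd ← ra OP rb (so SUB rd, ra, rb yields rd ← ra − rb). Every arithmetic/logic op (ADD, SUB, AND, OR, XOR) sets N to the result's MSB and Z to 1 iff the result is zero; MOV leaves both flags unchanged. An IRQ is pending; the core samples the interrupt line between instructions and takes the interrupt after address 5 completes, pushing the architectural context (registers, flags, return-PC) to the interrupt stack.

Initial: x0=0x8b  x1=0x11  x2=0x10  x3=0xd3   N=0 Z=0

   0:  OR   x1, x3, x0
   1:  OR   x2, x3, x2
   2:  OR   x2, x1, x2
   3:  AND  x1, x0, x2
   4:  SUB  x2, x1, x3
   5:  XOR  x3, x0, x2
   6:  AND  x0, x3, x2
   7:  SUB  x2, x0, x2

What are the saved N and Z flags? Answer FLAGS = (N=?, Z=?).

after  0: x0=0x8b x1=0xdb x2=0x10 x3=0xd3  N=1 Z=0
after  1: x0=0x8b x1=0xdb x2=0xd3 x3=0xd3  N=1 Z=0
after  2: x0=0x8b x1=0xdb x2=0xdb x3=0xd3  N=1 Z=0
after  3: x0=0x8b x1=0x8b x2=0xdb x3=0xd3  N=1 Z=0
after  4: x0=0x8b x1=0x8b x2=0xb8 x3=0xd3  N=1 Z=0
after  5: x0=0x8b x1=0x8b x2=0xb8 x3=0x33  N=0 Z=0
-- IRQ taken; context saved, return-PC = 6 --

FLAGS = (N=0, Z=0)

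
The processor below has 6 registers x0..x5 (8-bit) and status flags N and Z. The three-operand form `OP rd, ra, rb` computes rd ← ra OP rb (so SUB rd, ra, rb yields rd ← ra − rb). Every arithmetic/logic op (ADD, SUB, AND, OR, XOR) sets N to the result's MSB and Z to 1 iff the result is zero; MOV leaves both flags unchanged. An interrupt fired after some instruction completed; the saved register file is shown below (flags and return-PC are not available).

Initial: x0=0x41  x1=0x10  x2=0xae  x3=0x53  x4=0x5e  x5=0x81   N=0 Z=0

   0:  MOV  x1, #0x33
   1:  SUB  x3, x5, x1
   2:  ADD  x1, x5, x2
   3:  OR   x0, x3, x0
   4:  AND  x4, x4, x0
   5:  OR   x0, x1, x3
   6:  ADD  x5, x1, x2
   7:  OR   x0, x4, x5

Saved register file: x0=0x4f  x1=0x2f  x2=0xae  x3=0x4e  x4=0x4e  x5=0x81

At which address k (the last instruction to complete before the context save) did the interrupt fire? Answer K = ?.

after  0: x0=0x41 x1=0x33 x2=0xae x3=0x53 x4=0x5e x5=0x81  N=0 Z=0
after  1: x0=0x41 x1=0x33 x2=0xae x3=0x4e x4=0x5e x5=0x81  N=0 Z=0
after  2: x0=0x41 x1=0x2f x2=0xae x3=0x4e x4=0x5e x5=0x81  N=0 Z=0
after  3: x0=0x4f x1=0x2f x2=0xae x3=0x4e x4=0x5e x5=0x81  N=0 Z=0
after  4: x0=0x4f x1=0x2f x2=0xae x3=0x4e x4=0x4e x5=0x81  N=0 Z=0
-- IRQ taken; context saved, return-PC = 5 --

K = 4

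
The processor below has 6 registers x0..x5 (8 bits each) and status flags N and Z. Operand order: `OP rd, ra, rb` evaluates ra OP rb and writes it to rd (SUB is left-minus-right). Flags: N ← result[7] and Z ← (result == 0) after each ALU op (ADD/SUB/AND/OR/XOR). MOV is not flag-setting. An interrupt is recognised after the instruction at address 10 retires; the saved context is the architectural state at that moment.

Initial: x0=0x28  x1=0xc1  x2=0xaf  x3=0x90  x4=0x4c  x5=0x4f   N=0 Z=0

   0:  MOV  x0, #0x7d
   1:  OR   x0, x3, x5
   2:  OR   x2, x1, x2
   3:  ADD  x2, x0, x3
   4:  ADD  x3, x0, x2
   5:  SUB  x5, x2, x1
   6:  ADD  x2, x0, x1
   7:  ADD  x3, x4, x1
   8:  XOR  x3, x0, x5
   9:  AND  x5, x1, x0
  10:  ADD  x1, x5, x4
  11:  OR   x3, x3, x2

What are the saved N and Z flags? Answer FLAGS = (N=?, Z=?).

after  0: x0=0x7d x1=0xc1 x2=0xaf x3=0x90 x4=0x4c x5=0x4f  N=0 Z=0
after  1: x0=0xdf x1=0xc1 x2=0xaf x3=0x90 x4=0x4c x5=0x4f  N=1 Z=0
after  2: x0=0xdf x1=0xc1 x2=0xef x3=0x90 x4=0x4c x5=0x4f  N=1 Z=0
after  3: x0=0xdf x1=0xc1 x2=0x6f x3=0x90 x4=0x4c x5=0x4f  N=0 Z=0
after  4: x0=0xdf x1=0xc1 x2=0x6f x3=0x4e x4=0x4c x5=0x4f  N=0 Z=0
after  5: x0=0xdf x1=0xc1 x2=0x6f x3=0x4e x4=0x4c x5=0xae  N=1 Z=0
after  6: x0=0xdf x1=0xc1 x2=0xa0 x3=0x4e x4=0x4c x5=0xae  N=1 Z=0
after  7: x0=0xdf x1=0xc1 x2=0xa0 x3=0x0d x4=0x4c x5=0xae  N=0 Z=0
after  8: x0=0xdf x1=0xc1 x2=0xa0 x3=0x71 x4=0x4c x5=0xae  N=0 Z=0
after  9: x0=0xdf x1=0xc1 x2=0xa0 x3=0x71 x4=0x4c x5=0xc1  N=1 Z=0
after 10: x0=0xdf x1=0x0d x2=0xa0 x3=0x71 x4=0x4c x5=0xc1  N=0 Z=0
-- IRQ taken; context saved, return-PC = 11 --

FLAGS = (N=0, Z=0)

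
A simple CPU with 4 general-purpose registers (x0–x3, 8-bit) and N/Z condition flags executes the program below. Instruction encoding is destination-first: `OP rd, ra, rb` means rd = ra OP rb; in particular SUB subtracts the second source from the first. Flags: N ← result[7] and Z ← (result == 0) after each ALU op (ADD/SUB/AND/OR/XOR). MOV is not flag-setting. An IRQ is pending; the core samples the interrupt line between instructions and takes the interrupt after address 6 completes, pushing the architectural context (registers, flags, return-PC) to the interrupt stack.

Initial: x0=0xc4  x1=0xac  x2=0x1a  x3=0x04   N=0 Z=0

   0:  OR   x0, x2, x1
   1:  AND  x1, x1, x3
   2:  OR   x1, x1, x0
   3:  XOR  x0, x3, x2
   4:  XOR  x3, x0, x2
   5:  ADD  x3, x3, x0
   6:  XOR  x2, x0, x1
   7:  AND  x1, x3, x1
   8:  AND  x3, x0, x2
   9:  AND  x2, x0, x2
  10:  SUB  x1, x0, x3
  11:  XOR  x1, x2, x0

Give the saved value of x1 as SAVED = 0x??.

SAVED = 0xbe

after  0: x0=0xbe x1=0xac x2=0x1a x3=0x04  N=1 Z=0
after  1: x0=0xbe x1=0x04 x2=0x1a x3=0x04  N=0 Z=0
after  2: x0=0xbe x1=0xbe x2=0x1a x3=0x04  N=1 Z=0
after  3: x0=0x1e x1=0xbe x2=0x1a x3=0x04  N=0 Z=0
after  4: x0=0x1e x1=0xbe x2=0x1a x3=0x04  N=0 Z=0
after  5: x0=0x1e x1=0xbe x2=0x1a x3=0x22  N=0 Z=0
after  6: x0=0x1e x1=0xbe x2=0xa0 x3=0x22  N=1 Z=0
-- IRQ taken; context saved, return-PC = 7 --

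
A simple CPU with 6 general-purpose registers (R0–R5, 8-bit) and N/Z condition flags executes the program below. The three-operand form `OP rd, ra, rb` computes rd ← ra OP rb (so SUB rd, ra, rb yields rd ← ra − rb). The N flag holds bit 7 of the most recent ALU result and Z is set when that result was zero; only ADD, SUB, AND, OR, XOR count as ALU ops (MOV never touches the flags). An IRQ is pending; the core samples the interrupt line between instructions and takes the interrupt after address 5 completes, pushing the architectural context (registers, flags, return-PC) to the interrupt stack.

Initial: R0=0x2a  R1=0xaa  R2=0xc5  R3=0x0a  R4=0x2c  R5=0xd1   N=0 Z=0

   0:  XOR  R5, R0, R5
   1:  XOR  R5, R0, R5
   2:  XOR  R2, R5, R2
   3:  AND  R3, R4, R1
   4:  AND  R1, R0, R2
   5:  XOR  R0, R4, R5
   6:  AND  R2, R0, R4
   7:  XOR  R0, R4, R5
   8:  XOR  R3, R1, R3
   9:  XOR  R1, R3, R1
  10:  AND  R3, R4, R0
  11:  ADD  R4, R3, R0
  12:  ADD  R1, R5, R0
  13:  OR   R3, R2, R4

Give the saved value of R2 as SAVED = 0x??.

SAVED = 0x14

after  0: R0=0x2a R1=0xaa R2=0xc5 R3=0x0a R4=0x2c R5=0xfb  N=1 Z=0
after  1: R0=0x2a R1=0xaa R2=0xc5 R3=0x0a R4=0x2c R5=0xd1  N=1 Z=0
after  2: R0=0x2a R1=0xaa R2=0x14 R3=0x0a R4=0x2c R5=0xd1  N=0 Z=0
after  3: R0=0x2a R1=0xaa R2=0x14 R3=0x28 R4=0x2c R5=0xd1  N=0 Z=0
after  4: R0=0x2a R1=0x00 R2=0x14 R3=0x28 R4=0x2c R5=0xd1  N=0 Z=1
after  5: R0=0xfd R1=0x00 R2=0x14 R3=0x28 R4=0x2c R5=0xd1  N=1 Z=0
-- IRQ taken; context saved, return-PC = 6 --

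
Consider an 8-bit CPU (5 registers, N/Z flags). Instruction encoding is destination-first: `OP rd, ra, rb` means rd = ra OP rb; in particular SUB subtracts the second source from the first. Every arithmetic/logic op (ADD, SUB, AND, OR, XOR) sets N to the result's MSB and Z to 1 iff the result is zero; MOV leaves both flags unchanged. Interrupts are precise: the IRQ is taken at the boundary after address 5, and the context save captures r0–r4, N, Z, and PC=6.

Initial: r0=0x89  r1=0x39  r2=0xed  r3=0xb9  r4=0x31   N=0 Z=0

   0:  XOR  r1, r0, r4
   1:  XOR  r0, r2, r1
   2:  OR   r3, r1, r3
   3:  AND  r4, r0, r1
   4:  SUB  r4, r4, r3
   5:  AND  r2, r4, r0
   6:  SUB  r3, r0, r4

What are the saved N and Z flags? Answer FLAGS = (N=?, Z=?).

FLAGS = (N=0, Z=0)

after  0: r0=0x89 r1=0xb8 r2=0xed r3=0xb9 r4=0x31  N=1 Z=0
after  1: r0=0x55 r1=0xb8 r2=0xed r3=0xb9 r4=0x31  N=0 Z=0
after  2: r0=0x55 r1=0xb8 r2=0xed r3=0xb9 r4=0x31  N=1 Z=0
after  3: r0=0x55 r1=0xb8 r2=0xed r3=0xb9 r4=0x10  N=0 Z=0
after  4: r0=0x55 r1=0xb8 r2=0xed r3=0xb9 r4=0x57  N=0 Z=0
after  5: r0=0x55 r1=0xb8 r2=0x55 r3=0xb9 r4=0x57  N=0 Z=0
-- IRQ taken; context saved, return-PC = 6 --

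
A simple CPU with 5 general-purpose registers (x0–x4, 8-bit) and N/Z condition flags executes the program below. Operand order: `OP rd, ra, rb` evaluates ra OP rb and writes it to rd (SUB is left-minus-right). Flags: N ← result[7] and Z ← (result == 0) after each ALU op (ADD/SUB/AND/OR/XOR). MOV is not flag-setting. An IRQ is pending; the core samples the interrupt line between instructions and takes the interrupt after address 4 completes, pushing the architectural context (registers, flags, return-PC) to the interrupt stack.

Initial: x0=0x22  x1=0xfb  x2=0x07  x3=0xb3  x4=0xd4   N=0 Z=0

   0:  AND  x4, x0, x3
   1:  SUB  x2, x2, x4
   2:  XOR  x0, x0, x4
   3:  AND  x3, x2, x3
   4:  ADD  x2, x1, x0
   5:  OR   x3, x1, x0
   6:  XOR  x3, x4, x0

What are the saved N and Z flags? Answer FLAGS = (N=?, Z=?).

after  0: x0=0x22 x1=0xfb x2=0x07 x3=0xb3 x4=0x22  N=0 Z=0
after  1: x0=0x22 x1=0xfb x2=0xe5 x3=0xb3 x4=0x22  N=1 Z=0
after  2: x0=0x00 x1=0xfb x2=0xe5 x3=0xb3 x4=0x22  N=0 Z=1
after  3: x0=0x00 x1=0xfb x2=0xe5 x3=0xa1 x4=0x22  N=1 Z=0
after  4: x0=0x00 x1=0xfb x2=0xfb x3=0xa1 x4=0x22  N=1 Z=0
-- IRQ taken; context saved, return-PC = 5 --

FLAGS = (N=1, Z=0)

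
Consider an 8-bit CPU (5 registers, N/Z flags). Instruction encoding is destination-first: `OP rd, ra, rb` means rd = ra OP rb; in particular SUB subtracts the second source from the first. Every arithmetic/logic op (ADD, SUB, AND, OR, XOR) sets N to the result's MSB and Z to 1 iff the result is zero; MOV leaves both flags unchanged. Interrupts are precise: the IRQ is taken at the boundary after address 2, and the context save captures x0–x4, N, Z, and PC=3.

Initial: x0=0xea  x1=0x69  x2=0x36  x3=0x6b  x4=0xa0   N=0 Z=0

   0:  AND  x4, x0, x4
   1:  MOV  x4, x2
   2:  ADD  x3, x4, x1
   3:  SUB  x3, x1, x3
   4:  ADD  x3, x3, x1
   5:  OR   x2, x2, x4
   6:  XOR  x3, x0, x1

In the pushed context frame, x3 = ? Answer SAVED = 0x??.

SAVED = 0x9f

after  0: x0=0xea x1=0x69 x2=0x36 x3=0x6b x4=0xa0  N=1 Z=0
after  1: x0=0xea x1=0x69 x2=0x36 x3=0x6b x4=0x36  N=1 Z=0
after  2: x0=0xea x1=0x69 x2=0x36 x3=0x9f x4=0x36  N=1 Z=0
-- IRQ taken; context saved, return-PC = 3 --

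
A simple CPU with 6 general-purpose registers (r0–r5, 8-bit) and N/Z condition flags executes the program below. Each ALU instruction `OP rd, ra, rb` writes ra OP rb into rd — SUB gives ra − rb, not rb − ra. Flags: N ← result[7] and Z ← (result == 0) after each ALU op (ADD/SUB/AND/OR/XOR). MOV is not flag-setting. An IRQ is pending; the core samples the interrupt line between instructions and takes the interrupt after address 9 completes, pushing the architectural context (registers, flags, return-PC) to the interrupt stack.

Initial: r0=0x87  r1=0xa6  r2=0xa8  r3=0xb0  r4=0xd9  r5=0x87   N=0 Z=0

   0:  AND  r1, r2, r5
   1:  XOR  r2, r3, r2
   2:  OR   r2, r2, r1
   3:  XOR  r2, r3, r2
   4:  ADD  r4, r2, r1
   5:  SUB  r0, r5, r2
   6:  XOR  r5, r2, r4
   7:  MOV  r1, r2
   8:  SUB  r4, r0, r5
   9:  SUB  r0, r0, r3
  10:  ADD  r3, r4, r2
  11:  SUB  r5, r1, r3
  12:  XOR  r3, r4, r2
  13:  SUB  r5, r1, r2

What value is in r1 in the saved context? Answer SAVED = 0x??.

after  0: r0=0x87 r1=0x80 r2=0xa8 r3=0xb0 r4=0xd9 r5=0x87  N=1 Z=0
after  1: r0=0x87 r1=0x80 r2=0x18 r3=0xb0 r4=0xd9 r5=0x87  N=0 Z=0
after  2: r0=0x87 r1=0x80 r2=0x98 r3=0xb0 r4=0xd9 r5=0x87  N=1 Z=0
after  3: r0=0x87 r1=0x80 r2=0x28 r3=0xb0 r4=0xd9 r5=0x87  N=0 Z=0
after  4: r0=0x87 r1=0x80 r2=0x28 r3=0xb0 r4=0xa8 r5=0x87  N=1 Z=0
after  5: r0=0x5f r1=0x80 r2=0x28 r3=0xb0 r4=0xa8 r5=0x87  N=0 Z=0
after  6: r0=0x5f r1=0x80 r2=0x28 r3=0xb0 r4=0xa8 r5=0x80  N=1 Z=0
after  7: r0=0x5f r1=0x28 r2=0x28 r3=0xb0 r4=0xa8 r5=0x80  N=1 Z=0
after  8: r0=0x5f r1=0x28 r2=0x28 r3=0xb0 r4=0xdf r5=0x80  N=1 Z=0
after  9: r0=0xaf r1=0x28 r2=0x28 r3=0xb0 r4=0xdf r5=0x80  N=1 Z=0
-- IRQ taken; context saved, return-PC = 10 --

SAVED = 0x28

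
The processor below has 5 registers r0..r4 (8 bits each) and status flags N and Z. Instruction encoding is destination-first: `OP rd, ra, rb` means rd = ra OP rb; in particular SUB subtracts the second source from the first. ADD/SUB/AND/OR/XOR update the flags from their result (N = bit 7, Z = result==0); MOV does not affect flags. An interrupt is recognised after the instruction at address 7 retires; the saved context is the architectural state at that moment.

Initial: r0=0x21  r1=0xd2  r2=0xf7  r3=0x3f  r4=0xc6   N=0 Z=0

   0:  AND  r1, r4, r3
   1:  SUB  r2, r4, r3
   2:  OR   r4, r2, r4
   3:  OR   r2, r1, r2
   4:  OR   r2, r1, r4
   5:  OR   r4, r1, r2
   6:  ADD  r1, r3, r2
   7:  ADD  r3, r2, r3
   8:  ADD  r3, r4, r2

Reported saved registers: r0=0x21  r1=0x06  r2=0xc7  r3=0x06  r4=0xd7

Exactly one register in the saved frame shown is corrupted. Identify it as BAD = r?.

BAD = r4

after  0: r0=0x21 r1=0x06 r2=0xf7 r3=0x3f r4=0xc6  N=0 Z=0
after  1: r0=0x21 r1=0x06 r2=0x87 r3=0x3f r4=0xc6  N=1 Z=0
after  2: r0=0x21 r1=0x06 r2=0x87 r3=0x3f r4=0xc7  N=1 Z=0
after  3: r0=0x21 r1=0x06 r2=0x87 r3=0x3f r4=0xc7  N=1 Z=0
after  4: r0=0x21 r1=0x06 r2=0xc7 r3=0x3f r4=0xc7  N=1 Z=0
after  5: r0=0x21 r1=0x06 r2=0xc7 r3=0x3f r4=0xc7  N=1 Z=0
after  6: r0=0x21 r1=0x06 r2=0xc7 r3=0x3f r4=0xc7  N=0 Z=0
after  7: r0=0x21 r1=0x06 r2=0xc7 r3=0x06 r4=0xc7  N=0 Z=0
-- IRQ taken; context saved, return-PC = 8 --
mismatch: r4: reported 0xd7 vs actual 0xc7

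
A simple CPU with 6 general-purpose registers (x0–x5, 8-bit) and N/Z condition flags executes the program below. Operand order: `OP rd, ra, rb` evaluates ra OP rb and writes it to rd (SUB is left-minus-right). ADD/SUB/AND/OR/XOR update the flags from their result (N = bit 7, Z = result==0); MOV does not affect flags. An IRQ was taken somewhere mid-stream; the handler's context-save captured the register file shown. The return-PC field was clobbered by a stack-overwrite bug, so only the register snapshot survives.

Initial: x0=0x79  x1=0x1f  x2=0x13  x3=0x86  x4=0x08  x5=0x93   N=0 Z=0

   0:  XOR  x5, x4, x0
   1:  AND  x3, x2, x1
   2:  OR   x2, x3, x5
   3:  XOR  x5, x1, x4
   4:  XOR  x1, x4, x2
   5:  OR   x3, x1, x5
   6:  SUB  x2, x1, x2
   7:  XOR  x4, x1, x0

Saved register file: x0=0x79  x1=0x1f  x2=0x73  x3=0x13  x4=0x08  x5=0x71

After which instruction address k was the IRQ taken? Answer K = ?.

after  0: x0=0x79 x1=0x1f x2=0x13 x3=0x86 x4=0x08 x5=0x71  N=0 Z=0
after  1: x0=0x79 x1=0x1f x2=0x13 x3=0x13 x4=0x08 x5=0x71  N=0 Z=0
after  2: x0=0x79 x1=0x1f x2=0x73 x3=0x13 x4=0x08 x5=0x71  N=0 Z=0
-- IRQ taken; context saved, return-PC = 3 --

K = 2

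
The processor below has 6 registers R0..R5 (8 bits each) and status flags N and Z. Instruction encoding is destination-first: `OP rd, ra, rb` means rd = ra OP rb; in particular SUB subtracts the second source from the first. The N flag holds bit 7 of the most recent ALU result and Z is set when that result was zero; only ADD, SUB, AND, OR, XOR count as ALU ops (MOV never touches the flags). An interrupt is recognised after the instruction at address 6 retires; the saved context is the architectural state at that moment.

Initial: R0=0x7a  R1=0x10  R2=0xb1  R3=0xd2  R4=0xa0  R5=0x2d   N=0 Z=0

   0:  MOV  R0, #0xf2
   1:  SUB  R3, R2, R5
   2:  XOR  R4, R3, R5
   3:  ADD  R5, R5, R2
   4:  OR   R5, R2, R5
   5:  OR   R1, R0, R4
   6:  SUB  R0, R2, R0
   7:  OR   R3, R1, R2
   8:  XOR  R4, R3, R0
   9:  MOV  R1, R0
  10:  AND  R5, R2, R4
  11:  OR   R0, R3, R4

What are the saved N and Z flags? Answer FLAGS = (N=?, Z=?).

FLAGS = (N=1, Z=0)

after  0: R0=0xf2 R1=0x10 R2=0xb1 R3=0xd2 R4=0xa0 R5=0x2d  N=0 Z=0
after  1: R0=0xf2 R1=0x10 R2=0xb1 R3=0x84 R4=0xa0 R5=0x2d  N=1 Z=0
after  2: R0=0xf2 R1=0x10 R2=0xb1 R3=0x84 R4=0xa9 R5=0x2d  N=1 Z=0
after  3: R0=0xf2 R1=0x10 R2=0xb1 R3=0x84 R4=0xa9 R5=0xde  N=1 Z=0
after  4: R0=0xf2 R1=0x10 R2=0xb1 R3=0x84 R4=0xa9 R5=0xff  N=1 Z=0
after  5: R0=0xf2 R1=0xfb R2=0xb1 R3=0x84 R4=0xa9 R5=0xff  N=1 Z=0
after  6: R0=0xbf R1=0xfb R2=0xb1 R3=0x84 R4=0xa9 R5=0xff  N=1 Z=0
-- IRQ taken; context saved, return-PC = 7 --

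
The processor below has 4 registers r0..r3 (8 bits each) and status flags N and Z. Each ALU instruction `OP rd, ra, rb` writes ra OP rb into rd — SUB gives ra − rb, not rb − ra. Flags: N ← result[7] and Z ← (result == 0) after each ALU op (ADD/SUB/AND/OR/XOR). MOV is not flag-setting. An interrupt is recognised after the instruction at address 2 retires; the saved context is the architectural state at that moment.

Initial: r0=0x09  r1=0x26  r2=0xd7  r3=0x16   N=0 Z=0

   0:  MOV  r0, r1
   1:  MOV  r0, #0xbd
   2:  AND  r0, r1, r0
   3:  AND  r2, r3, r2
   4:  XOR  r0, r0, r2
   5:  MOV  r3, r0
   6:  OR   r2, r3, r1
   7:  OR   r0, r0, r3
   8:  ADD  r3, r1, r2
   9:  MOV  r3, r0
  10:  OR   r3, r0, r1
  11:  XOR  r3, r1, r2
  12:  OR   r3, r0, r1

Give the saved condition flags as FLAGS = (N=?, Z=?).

FLAGS = (N=0, Z=0)

after  0: r0=0x26 r1=0x26 r2=0xd7 r3=0x16  N=0 Z=0
after  1: r0=0xbd r1=0x26 r2=0xd7 r3=0x16  N=0 Z=0
after  2: r0=0x24 r1=0x26 r2=0xd7 r3=0x16  N=0 Z=0
-- IRQ taken; context saved, return-PC = 3 --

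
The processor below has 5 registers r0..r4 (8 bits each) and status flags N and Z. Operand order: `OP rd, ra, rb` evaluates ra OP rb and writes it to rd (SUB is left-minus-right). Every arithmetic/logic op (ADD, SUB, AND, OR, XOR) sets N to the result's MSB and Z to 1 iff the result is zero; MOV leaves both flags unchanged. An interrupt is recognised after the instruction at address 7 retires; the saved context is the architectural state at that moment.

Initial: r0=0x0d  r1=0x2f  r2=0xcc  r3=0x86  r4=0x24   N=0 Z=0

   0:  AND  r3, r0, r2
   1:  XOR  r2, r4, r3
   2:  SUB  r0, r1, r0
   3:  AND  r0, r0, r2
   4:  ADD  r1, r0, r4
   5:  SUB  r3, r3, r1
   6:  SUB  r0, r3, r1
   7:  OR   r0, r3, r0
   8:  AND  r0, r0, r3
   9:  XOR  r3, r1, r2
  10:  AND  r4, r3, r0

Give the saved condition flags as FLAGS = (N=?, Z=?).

FLAGS = (N=1, Z=0)

after  0: r0=0x0d r1=0x2f r2=0xcc r3=0x0c r4=0x24  N=0 Z=0
after  1: r0=0x0d r1=0x2f r2=0x28 r3=0x0c r4=0x24  N=0 Z=0
after  2: r0=0x22 r1=0x2f r2=0x28 r3=0x0c r4=0x24  N=0 Z=0
after  3: r0=0x20 r1=0x2f r2=0x28 r3=0x0c r4=0x24  N=0 Z=0
after  4: r0=0x20 r1=0x44 r2=0x28 r3=0x0c r4=0x24  N=0 Z=0
after  5: r0=0x20 r1=0x44 r2=0x28 r3=0xc8 r4=0x24  N=1 Z=0
after  6: r0=0x84 r1=0x44 r2=0x28 r3=0xc8 r4=0x24  N=1 Z=0
after  7: r0=0xcc r1=0x44 r2=0x28 r3=0xc8 r4=0x24  N=1 Z=0
-- IRQ taken; context saved, return-PC = 8 --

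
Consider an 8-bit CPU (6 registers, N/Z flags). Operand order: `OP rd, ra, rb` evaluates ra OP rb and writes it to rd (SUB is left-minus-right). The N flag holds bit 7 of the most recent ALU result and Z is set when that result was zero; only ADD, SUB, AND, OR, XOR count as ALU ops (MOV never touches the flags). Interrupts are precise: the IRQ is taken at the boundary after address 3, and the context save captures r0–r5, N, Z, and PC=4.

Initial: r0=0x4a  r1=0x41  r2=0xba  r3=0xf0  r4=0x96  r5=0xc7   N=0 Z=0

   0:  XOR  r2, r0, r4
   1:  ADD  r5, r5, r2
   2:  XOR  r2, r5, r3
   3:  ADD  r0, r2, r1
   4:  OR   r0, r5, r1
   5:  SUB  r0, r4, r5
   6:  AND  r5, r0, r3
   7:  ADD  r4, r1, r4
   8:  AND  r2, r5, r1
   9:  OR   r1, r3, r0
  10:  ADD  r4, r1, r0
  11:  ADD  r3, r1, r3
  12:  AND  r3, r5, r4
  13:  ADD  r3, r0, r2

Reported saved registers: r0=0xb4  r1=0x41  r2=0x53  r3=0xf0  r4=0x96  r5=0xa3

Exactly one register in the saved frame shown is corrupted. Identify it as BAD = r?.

after  0: r0=0x4a r1=0x41 r2=0xdc r3=0xf0 r4=0x96 r5=0xc7  N=1 Z=0
after  1: r0=0x4a r1=0x41 r2=0xdc r3=0xf0 r4=0x96 r5=0xa3  N=1 Z=0
after  2: r0=0x4a r1=0x41 r2=0x53 r3=0xf0 r4=0x96 r5=0xa3  N=0 Z=0
after  3: r0=0x94 r1=0x41 r2=0x53 r3=0xf0 r4=0x96 r5=0xa3  N=1 Z=0
-- IRQ taken; context saved, return-PC = 4 --
mismatch: r0: reported 0xb4 vs actual 0x94

BAD = r0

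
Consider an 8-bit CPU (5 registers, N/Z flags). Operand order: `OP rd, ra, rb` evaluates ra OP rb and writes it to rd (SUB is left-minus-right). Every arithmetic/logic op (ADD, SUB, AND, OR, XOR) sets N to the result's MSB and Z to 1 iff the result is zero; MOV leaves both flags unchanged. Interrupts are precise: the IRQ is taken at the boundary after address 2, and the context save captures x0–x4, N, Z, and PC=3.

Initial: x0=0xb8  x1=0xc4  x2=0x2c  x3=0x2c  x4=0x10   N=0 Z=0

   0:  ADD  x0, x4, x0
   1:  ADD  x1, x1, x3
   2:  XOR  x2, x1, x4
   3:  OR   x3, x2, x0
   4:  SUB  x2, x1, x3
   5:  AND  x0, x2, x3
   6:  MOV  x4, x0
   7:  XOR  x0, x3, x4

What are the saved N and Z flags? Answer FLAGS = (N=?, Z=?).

FLAGS = (N=1, Z=0)

after  0: x0=0xc8 x1=0xc4 x2=0x2c x3=0x2c x4=0x10  N=1 Z=0
after  1: x0=0xc8 x1=0xf0 x2=0x2c x3=0x2c x4=0x10  N=1 Z=0
after  2: x0=0xc8 x1=0xf0 x2=0xe0 x3=0x2c x4=0x10  N=1 Z=0
-- IRQ taken; context saved, return-PC = 3 --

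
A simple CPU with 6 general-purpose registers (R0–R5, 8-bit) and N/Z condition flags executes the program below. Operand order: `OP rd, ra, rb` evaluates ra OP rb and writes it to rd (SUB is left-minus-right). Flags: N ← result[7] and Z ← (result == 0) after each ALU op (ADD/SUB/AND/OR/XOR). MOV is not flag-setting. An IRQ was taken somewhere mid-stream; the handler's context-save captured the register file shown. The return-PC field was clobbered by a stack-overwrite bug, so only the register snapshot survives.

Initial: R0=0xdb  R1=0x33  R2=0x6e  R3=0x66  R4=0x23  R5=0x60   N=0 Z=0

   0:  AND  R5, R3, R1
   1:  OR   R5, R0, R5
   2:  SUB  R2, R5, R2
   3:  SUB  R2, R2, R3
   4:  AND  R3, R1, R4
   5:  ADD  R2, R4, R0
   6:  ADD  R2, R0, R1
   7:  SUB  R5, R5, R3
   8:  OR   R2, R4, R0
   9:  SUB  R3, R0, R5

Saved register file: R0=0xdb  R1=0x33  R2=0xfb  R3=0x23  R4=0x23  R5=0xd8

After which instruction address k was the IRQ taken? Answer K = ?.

after  0: R0=0xdb R1=0x33 R2=0x6e R3=0x66 R4=0x23 R5=0x22  N=0 Z=0
after  1: R0=0xdb R1=0x33 R2=0x6e R3=0x66 R4=0x23 R5=0xfb  N=1 Z=0
after  2: R0=0xdb R1=0x33 R2=0x8d R3=0x66 R4=0x23 R5=0xfb  N=1 Z=0
after  3: R0=0xdb R1=0x33 R2=0x27 R3=0x66 R4=0x23 R5=0xfb  N=0 Z=0
after  4: R0=0xdb R1=0x33 R2=0x27 R3=0x23 R4=0x23 R5=0xfb  N=0 Z=0
after  5: R0=0xdb R1=0x33 R2=0xfe R3=0x23 R4=0x23 R5=0xfb  N=1 Z=0
after  6: R0=0xdb R1=0x33 R2=0x0e R3=0x23 R4=0x23 R5=0xfb  N=0 Z=0
after  7: R0=0xdb R1=0x33 R2=0x0e R3=0x23 R4=0x23 R5=0xd8  N=1 Z=0
after  8: R0=0xdb R1=0x33 R2=0xfb R3=0x23 R4=0x23 R5=0xd8  N=1 Z=0
-- IRQ taken; context saved, return-PC = 9 --

K = 8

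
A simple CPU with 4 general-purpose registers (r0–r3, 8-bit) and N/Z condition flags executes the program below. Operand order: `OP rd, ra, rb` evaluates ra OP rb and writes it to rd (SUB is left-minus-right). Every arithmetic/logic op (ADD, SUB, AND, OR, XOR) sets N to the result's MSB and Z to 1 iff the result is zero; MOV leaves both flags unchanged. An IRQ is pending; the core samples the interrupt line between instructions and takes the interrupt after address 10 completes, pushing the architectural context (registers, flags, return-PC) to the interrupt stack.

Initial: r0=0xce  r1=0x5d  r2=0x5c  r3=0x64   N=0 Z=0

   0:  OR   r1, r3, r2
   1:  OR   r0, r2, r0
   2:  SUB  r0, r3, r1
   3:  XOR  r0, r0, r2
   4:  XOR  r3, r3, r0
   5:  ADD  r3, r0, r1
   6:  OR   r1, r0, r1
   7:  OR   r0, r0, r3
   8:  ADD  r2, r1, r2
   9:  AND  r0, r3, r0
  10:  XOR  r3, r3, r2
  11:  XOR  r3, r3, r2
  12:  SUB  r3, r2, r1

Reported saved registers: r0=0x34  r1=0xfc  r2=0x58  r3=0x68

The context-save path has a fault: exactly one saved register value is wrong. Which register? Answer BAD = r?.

after  0: r0=0xce r1=0x7c r2=0x5c r3=0x64  N=0 Z=0
after  1: r0=0xde r1=0x7c r2=0x5c r3=0x64  N=1 Z=0
after  2: r0=0xe8 r1=0x7c r2=0x5c r3=0x64  N=1 Z=0
after  3: r0=0xb4 r1=0x7c r2=0x5c r3=0x64  N=1 Z=0
after  4: r0=0xb4 r1=0x7c r2=0x5c r3=0xd0  N=1 Z=0
after  5: r0=0xb4 r1=0x7c r2=0x5c r3=0x30  N=0 Z=0
after  6: r0=0xb4 r1=0xfc r2=0x5c r3=0x30  N=1 Z=0
after  7: r0=0xb4 r1=0xfc r2=0x5c r3=0x30  N=1 Z=0
after  8: r0=0xb4 r1=0xfc r2=0x58 r3=0x30  N=0 Z=0
after  9: r0=0x30 r1=0xfc r2=0x58 r3=0x30  N=0 Z=0
after 10: r0=0x30 r1=0xfc r2=0x58 r3=0x68  N=0 Z=0
-- IRQ taken; context saved, return-PC = 11 --
mismatch: r0: reported 0x34 vs actual 0x30

BAD = r0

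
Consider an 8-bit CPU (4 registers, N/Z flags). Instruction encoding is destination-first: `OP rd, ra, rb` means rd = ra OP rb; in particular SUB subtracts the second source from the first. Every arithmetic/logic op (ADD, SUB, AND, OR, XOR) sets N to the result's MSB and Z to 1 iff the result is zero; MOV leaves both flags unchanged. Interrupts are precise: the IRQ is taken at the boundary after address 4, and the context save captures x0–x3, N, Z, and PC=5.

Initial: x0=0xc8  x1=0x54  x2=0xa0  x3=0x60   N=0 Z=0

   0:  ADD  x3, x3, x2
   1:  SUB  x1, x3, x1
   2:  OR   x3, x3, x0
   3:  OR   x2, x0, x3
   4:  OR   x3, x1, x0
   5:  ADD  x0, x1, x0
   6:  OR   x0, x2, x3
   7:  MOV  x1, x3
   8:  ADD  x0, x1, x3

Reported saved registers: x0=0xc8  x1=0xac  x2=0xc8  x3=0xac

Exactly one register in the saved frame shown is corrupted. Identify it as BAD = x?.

BAD = x3

after  0: x0=0xc8 x1=0x54 x2=0xa0 x3=0x00  N=0 Z=1
after  1: x0=0xc8 x1=0xac x2=0xa0 x3=0x00  N=1 Z=0
after  2: x0=0xc8 x1=0xac x2=0xa0 x3=0xc8  N=1 Z=0
after  3: x0=0xc8 x1=0xac x2=0xc8 x3=0xc8  N=1 Z=0
after  4: x0=0xc8 x1=0xac x2=0xc8 x3=0xec  N=1 Z=0
-- IRQ taken; context saved, return-PC = 5 --
mismatch: x3: reported 0xac vs actual 0xec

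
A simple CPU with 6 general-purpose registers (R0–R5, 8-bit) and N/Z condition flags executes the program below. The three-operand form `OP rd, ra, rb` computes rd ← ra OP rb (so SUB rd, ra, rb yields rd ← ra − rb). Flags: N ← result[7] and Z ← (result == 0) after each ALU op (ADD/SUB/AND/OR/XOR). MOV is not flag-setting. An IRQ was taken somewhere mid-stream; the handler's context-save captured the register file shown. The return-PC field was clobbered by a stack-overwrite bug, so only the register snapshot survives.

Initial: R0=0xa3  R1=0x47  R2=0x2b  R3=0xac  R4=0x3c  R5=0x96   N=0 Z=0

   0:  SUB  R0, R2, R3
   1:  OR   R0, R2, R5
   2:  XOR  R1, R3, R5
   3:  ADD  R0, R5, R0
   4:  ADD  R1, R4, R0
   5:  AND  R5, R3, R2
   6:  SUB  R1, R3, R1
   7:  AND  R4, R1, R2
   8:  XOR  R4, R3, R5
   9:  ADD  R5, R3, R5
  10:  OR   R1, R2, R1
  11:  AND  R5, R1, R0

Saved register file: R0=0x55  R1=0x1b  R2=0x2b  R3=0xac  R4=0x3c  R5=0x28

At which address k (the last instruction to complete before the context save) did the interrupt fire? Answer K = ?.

after  0: R0=0x7f R1=0x47 R2=0x2b R3=0xac R4=0x3c R5=0x96  N=0 Z=0
after  1: R0=0xbf R1=0x47 R2=0x2b R3=0xac R4=0x3c R5=0x96  N=1 Z=0
after  2: R0=0xbf R1=0x3a R2=0x2b R3=0xac R4=0x3c R5=0x96  N=0 Z=0
after  3: R0=0x55 R1=0x3a R2=0x2b R3=0xac R4=0x3c R5=0x96  N=0 Z=0
after  4: R0=0x55 R1=0x91 R2=0x2b R3=0xac R4=0x3c R5=0x96  N=1 Z=0
after  5: R0=0x55 R1=0x91 R2=0x2b R3=0xac R4=0x3c R5=0x28  N=0 Z=0
after  6: R0=0x55 R1=0x1b R2=0x2b R3=0xac R4=0x3c R5=0x28  N=0 Z=0
-- IRQ taken; context saved, return-PC = 7 --

K = 6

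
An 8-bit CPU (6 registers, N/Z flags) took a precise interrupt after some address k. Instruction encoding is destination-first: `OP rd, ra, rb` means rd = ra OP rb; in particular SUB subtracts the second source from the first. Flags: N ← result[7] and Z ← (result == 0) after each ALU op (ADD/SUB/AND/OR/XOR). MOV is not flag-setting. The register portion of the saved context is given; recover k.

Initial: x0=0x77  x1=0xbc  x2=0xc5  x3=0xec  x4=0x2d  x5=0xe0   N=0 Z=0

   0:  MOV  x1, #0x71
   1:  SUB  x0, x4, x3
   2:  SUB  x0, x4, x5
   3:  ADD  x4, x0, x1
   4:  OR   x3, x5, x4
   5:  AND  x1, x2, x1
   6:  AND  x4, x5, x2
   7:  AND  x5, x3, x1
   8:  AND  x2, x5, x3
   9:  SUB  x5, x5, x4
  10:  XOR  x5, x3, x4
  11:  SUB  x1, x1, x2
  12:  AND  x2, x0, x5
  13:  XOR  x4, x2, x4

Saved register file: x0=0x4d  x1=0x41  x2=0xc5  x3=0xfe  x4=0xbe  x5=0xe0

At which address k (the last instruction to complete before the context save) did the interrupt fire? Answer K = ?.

after  0: x0=0x77 x1=0x71 x2=0xc5 x3=0xec x4=0x2d x5=0xe0  N=0 Z=0
after  1: x0=0x41 x1=0x71 x2=0xc5 x3=0xec x4=0x2d x5=0xe0  N=0 Z=0
after  2: x0=0x4d x1=0x71 x2=0xc5 x3=0xec x4=0x2d x5=0xe0  N=0 Z=0
after  3: x0=0x4d x1=0x71 x2=0xc5 x3=0xec x4=0xbe x5=0xe0  N=1 Z=0
after  4: x0=0x4d x1=0x71 x2=0xc5 x3=0xfe x4=0xbe x5=0xe0  N=1 Z=0
after  5: x0=0x4d x1=0x41 x2=0xc5 x3=0xfe x4=0xbe x5=0xe0  N=0 Z=0
-- IRQ taken; context saved, return-PC = 6 --

K = 5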